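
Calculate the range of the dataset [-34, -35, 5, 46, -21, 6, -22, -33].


Maximum value: 46
Minimum value: -35
Range = 46 - (-35) = 81
Final answer: 81


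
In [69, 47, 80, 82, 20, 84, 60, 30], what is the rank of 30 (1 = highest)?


Sort descending: [84, 82, 80, 69, 60, 47, 30, 20]
Find 30 in the sorted list.
30 is at position 7.
Final answer: 7


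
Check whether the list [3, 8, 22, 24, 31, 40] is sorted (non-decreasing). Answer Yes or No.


Check consecutive pairs:
  3 <= 8? True
  8 <= 22? True
  22 <= 24? True
  24 <= 31? True
  31 <= 40? True
Every consecutive pair is in order, so the list is non-decreasing.
Final answer: Yes


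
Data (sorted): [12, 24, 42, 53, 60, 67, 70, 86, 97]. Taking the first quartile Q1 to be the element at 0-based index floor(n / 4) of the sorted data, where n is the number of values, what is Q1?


The list has n = 9 elements.
Q1 index = floor(9 / 4) = floor(2.25) = 2
Counting from index 0 in the sorted data, the element at index 2 is 42.
Final answer: 42


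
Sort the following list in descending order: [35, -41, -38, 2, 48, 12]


Original list: [35, -41, -38, 2, 48, 12]
Repeatedly take the largest remaining element:
  Remaining [35, -41, -38, 2, 48, 12] -> largest is 48
  Remaining [35, -41, -38, 2, 12] -> largest is 35
  Remaining [-41, -38, 2, 12] -> largest is 12
  Remaining [-41, -38, 2] -> largest is 2
  Remaining [-41, -38] -> largest is -38
  Remaining [-41] -> largest is -41
Collecting the picks in order gives the descending list.
Final answer: [48, 35, 12, 2, -38, -41]


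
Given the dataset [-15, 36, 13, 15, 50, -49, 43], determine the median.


First, sort the list: [-49, -15, 13, 15, 36, 43, 50]
The list has 7 elements (odd count).
The middle index is 3 (0-based), and the element there is 15.
Final answer: 15


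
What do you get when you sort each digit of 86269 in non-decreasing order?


The number 86269 has digits: 8, 6, 2, 6, 9
Sorted: 2, 6, 6, 8, 9
Joining the sorted digits gives the result.
Final answer: 26689


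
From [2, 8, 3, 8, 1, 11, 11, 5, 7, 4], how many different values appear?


List all unique values:
Distinct values: [1, 2, 3, 4, 5, 7, 8, 11]
Count = 8
Final answer: 8


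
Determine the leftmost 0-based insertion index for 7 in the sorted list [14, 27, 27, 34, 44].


List is sorted: [14, 27, 27, 34, 44]
We need the leftmost position where 7 can be inserted, i.e. the first index whose element is >= 7 (or the end of the list if none is).
Binary search with low=0, high=5 (0-based indices):
  low=0, high=5, mid=2: a[2]=27 >= 7, so high = 2
  low=0, high=2, mid=1: a[1]=27 >= 7, so high = 1
  low=0, high=1, mid=0: a[0]=14 >= 7, so high = 0
Now low = high = 0, so the insertion index is 0.
Final answer: 0


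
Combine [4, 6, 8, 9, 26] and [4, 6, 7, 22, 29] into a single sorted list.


List A: [4, 6, 8, 9, 26]
List B: [4, 6, 7, 22, 29]
Repeatedly compare the front elements and take the smaller:
  4 vs 4 -> take 4
  6 vs 4 -> take 4
  6 vs 6 -> take 6
  8 vs 6 -> take 6
  8 vs 7 -> take 7
  8 vs 22 -> take 8
  9 vs 22 -> take 9
  26 vs 22 -> take 22
  26 vs 29 -> take 26
  A is exhausted; append the rest of B: [29]
Final answer: [4, 4, 6, 6, 7, 8, 9, 22, 26, 29]


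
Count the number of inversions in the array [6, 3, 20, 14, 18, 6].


For each element, count the later elements that are smaller than it:
  6 (index 0): smaller elements after it = [3] -> 1
  3 (index 1): smaller elements after it = [] -> 0
  20 (index 2): smaller elements after it = [14, 18, 6] -> 3
  14 (index 3): smaller elements after it = [6] -> 1
  18 (index 4): smaller elements after it = [6] -> 1
Total inversions = 1 + 0 + 3 + 1 + 1 = 6
Final answer: 6


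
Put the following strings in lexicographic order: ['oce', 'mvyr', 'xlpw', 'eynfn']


Compare strings character by character (the first differing letter decides):
  'eynfn' < 'mvyr' since 'e' < 'm' at position 1
  'mvyr' < 'oce' since 'm' < 'o' at position 1
  'oce' < 'xlpw' since 'o' < 'x' at position 1
Chaining these comparisons gives the alphabetical order.
Final answer: ['eynfn', 'mvyr', 'oce', 'xlpw']


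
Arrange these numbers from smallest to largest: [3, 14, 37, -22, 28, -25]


Original list: [3, 14, 37, -22, 28, -25]
Repeatedly take the smallest remaining element:
  Remaining [3, 14, 37, -22, 28, -25] -> smallest is -25
  Remaining [3, 14, 37, -22, 28] -> smallest is -22
  Remaining [3, 14, 37, 28] -> smallest is 3
  Remaining [14, 37, 28] -> smallest is 14
  Remaining [37, 28] -> smallest is 28
  Remaining [37] -> smallest is 37
Collecting the picks in order gives the sorted list.
Final answer: [-25, -22, 3, 14, 28, 37]


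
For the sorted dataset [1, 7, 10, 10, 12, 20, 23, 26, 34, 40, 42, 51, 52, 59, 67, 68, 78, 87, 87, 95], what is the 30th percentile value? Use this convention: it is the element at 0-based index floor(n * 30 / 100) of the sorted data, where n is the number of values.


The dataset has n = 20 elements.
Index = floor(20 * 30 / 100) = floor(600 / 100) = floor(6) = 6
Counting from index 0 in the sorted data, the element at index 6 is 23.
Final answer: 23


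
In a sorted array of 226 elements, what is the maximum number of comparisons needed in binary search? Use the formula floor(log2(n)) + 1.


Binary search halves the search space each step.
Maximum comparisons = floor(log2(226)) + 1
log2(226) = 7.8202
floor(log2(226)) = 7, so 7 + 1 = 8
Final answer: 8


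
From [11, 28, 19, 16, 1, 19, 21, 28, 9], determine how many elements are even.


Check each element:
  11 is odd
  28 is even
  19 is odd
  16 is even
  1 is odd
  19 is odd
  21 is odd
  28 is even
  9 is odd
Evens: [28, 16, 28]
Count of evens = 3
Final answer: 3


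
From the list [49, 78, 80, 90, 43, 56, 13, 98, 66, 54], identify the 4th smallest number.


Sort ascending: [13, 43, 49, 54, 56, 66, 78, 80, 90, 98]
The 4th element (1-indexed) is at index 3.
Value = 54
Final answer: 54


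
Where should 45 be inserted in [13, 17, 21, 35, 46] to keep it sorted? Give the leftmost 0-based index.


List is sorted: [13, 17, 21, 35, 46]
We need the leftmost position where 45 can be inserted, i.e. the first index whose element is >= 45 (or the end of the list if none is).
Binary search with low=0, high=5 (0-based indices):
  low=0, high=5, mid=2: a[2]=21 < 45, so low = 3
  low=3, high=5, mid=4: a[4]=46 >= 45, so high = 4
  low=3, high=4, mid=3: a[3]=35 < 45, so low = 4
Now low = high = 4, so the insertion index is 4.
Final answer: 4


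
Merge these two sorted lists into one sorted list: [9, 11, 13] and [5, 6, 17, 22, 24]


List A: [9, 11, 13]
List B: [5, 6, 17, 22, 24]
Repeatedly compare the front elements and take the smaller:
  9 vs 5 -> take 5
  9 vs 6 -> take 6
  9 vs 17 -> take 9
  11 vs 17 -> take 11
  13 vs 17 -> take 13
  A is exhausted; append the rest of B: [17, 22, 24]
Final answer: [5, 6, 9, 11, 13, 17, 22, 24]


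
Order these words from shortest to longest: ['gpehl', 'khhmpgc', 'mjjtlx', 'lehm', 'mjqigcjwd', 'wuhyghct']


Compute lengths:
  'gpehl' has length 5
  'khhmpgc' has length 7
  'mjjtlx' has length 6
  'lehm' has length 4
  'mjqigcjwd' has length 9
  'wuhyghct' has length 8
Lengths in increasing order: 4 < 5 < 6 < 7 < 8 < 9
Listing the words in that order gives the answer.
Final answer: ['lehm', 'gpehl', 'mjjtlx', 'khhmpgc', 'wuhyghct', 'mjqigcjwd']


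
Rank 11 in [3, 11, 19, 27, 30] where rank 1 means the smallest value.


Sort ascending: [3, 11, 19, 27, 30]
Find 11 in the sorted list.
11 is at position 2 (1-indexed).
Final answer: 2


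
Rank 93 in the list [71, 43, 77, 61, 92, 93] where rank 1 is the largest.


Sort descending: [93, 92, 77, 71, 61, 43]
Find 93 in the sorted list.
93 is at position 1.
Final answer: 1


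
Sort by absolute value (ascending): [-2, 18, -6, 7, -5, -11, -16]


Compute absolute values:
  |-2| = 2
  |18| = 18
  |-6| = 6
  |7| = 7
  |-5| = 5
  |-11| = 11
  |-16| = 16
Absolute values in increasing order: 2 < 5 < 6 < 7 < 11 < 16 < 18
Listing the original numbers in that order gives the answer.
Final answer: [-2, -5, -6, 7, -11, -16, 18]


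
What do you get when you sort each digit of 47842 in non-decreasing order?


The number 47842 has digits: 4, 7, 8, 4, 2
Sorted: 2, 4, 4, 7, 8
Joining the sorted digits gives the result.
Final answer: 24478


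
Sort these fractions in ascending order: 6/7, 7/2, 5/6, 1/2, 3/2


Convert to decimal for comparison:
  6/7 = 0.8571
  7/2 = 3.5
  5/6 = 0.8333
  1/2 = 0.5
  3/2 = 1.5
Decimals in increasing order: 0.5 < 0.8333 < 0.8571 < 1.5 < 3.5
Writing each back as its fraction gives the sorted order.
Final answer: 1/2, 5/6, 6/7, 3/2, 7/2


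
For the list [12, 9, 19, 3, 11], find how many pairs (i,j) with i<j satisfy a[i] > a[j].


For each element, count the later elements that are smaller than it:
  12 (index 0): smaller elements after it = [9, 3, 11] -> 3
  9 (index 1): smaller elements after it = [3] -> 1
  19 (index 2): smaller elements after it = [3, 11] -> 2
  3 (index 3): smaller elements after it = [] -> 0
Total inversions = 3 + 1 + 2 + 0 = 6
Final answer: 6


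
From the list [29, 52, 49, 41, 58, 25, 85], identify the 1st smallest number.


Sort ascending: [25, 29, 41, 49, 52, 58, 85]
The 1st element (1-indexed) is at index 0.
Value = 25
Final answer: 25


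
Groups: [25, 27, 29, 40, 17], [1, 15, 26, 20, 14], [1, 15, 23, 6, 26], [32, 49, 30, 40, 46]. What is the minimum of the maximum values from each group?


Find max of each group:
  Group 1: [25, 27, 29, 40, 17] -> max = 40
  Group 2: [1, 15, 26, 20, 14] -> max = 26
  Group 3: [1, 15, 23, 6, 26] -> max = 26
  Group 4: [32, 49, 30, 40, 46] -> max = 49
Maxes: [40, 26, 26, 49]
Minimum of maxes = 26
Final answer: 26


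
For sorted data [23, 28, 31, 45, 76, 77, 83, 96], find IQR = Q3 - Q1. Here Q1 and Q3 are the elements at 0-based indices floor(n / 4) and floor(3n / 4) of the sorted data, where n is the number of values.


The data has n = 8 elements.
Q1 index = floor(8 / 4) = floor(2) = 2; Q3 index = floor(3 * 8 / 4) = floor(6) = 6
Q1 = element at index 2 = 31
Q3 = element at index 6 = 83
IQR = 83 - 31 = 52
Final answer: 52


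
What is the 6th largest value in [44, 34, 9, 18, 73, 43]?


Sort descending: [73, 44, 43, 34, 18, 9]
The 6th element (1-indexed) is at index 5.
Value = 9
Final answer: 9


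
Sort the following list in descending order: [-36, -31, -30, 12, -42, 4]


Original list: [-36, -31, -30, 12, -42, 4]
Repeatedly take the largest remaining element:
  Remaining [-36, -31, -30, 12, -42, 4] -> largest is 12
  Remaining [-36, -31, -30, -42, 4] -> largest is 4
  Remaining [-36, -31, -30, -42] -> largest is -30
  Remaining [-36, -31, -42] -> largest is -31
  Remaining [-36, -42] -> largest is -36
  Remaining [-42] -> largest is -42
Collecting the picks in order gives the descending list.
Final answer: [12, 4, -30, -31, -36, -42]


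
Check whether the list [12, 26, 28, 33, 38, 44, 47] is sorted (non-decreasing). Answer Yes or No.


Check consecutive pairs:
  12 <= 26? True
  26 <= 28? True
  28 <= 33? True
  33 <= 38? True
  38 <= 44? True
  44 <= 47? True
Every consecutive pair is in order, so the list is non-decreasing.
Final answer: Yes


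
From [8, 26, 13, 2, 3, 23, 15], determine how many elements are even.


Check each element:
  8 is even
  26 is even
  13 is odd
  2 is even
  3 is odd
  23 is odd
  15 is odd
Evens: [8, 26, 2]
Count of evens = 3
Final answer: 3


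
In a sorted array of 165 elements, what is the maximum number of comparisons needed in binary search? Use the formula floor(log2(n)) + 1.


Binary search halves the search space each step.
Maximum comparisons = floor(log2(165)) + 1
log2(165) = 7.3663
floor(log2(165)) = 7, so 7 + 1 = 8
Final answer: 8


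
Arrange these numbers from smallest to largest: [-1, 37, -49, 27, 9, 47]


Original list: [-1, 37, -49, 27, 9, 47]
Repeatedly take the smallest remaining element:
  Remaining [-1, 37, -49, 27, 9, 47] -> smallest is -49
  Remaining [-1, 37, 27, 9, 47] -> smallest is -1
  Remaining [37, 27, 9, 47] -> smallest is 9
  Remaining [37, 27, 47] -> smallest is 27
  Remaining [37, 47] -> smallest is 37
  Remaining [47] -> smallest is 47
Collecting the picks in order gives the sorted list.
Final answer: [-49, -1, 9, 27, 37, 47]


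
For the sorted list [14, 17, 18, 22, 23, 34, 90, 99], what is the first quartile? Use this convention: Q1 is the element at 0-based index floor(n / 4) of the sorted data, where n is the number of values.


The list has n = 8 elements.
Q1 index = floor(8 / 4) = floor(2) = 2
Counting from index 0 in the sorted data, the element at index 2 is 18.
Final answer: 18


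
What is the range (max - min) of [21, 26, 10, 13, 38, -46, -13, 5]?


Maximum value: 38
Minimum value: -46
Range = 38 - (-46) = 84
Final answer: 84


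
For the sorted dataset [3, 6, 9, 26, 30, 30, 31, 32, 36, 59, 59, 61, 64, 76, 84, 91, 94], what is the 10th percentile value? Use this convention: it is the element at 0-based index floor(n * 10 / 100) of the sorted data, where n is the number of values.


The dataset has n = 17 elements.
Index = floor(17 * 10 / 100) = floor(170 / 100) = floor(1.7) = 1
Counting from index 0 in the sorted data, the element at index 1 is 6.
Final answer: 6


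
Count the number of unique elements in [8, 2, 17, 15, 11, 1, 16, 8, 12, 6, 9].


List all unique values:
Distinct values: [1, 2, 6, 8, 9, 11, 12, 15, 16, 17]
Count = 10
Final answer: 10


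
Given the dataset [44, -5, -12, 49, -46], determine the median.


First, sort the list: [-46, -12, -5, 44, 49]
The list has 5 elements (odd count).
The middle index is 2 (0-based), and the element there is -5.
Final answer: -5


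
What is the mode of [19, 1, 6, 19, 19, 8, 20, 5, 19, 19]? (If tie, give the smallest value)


Count the frequency of each value:
  1 appears 1 time(s)
  5 appears 1 time(s)
  6 appears 1 time(s)
  8 appears 1 time(s)
  19 appears 5 time(s)
  20 appears 1 time(s)
Maximum frequency is 5.
Only 19 reaches that frequency, so it is the mode.
Final answer: 19


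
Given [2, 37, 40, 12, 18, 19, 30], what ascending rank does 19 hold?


Sort ascending: [2, 12, 18, 19, 30, 37, 40]
Find 19 in the sorted list.
19 is at position 4 (1-indexed).
Final answer: 4


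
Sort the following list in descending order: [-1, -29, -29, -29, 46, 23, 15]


Original list: [-1, -29, -29, -29, 46, 23, 15]
Repeatedly take the largest remaining element:
  Remaining [-1, -29, -29, -29, 46, 23, 15] -> largest is 46
  Remaining [-1, -29, -29, -29, 23, 15] -> largest is 23
  Remaining [-1, -29, -29, -29, 15] -> largest is 15
  Remaining [-1, -29, -29, -29] -> largest is -1
  Remaining [-29, -29, -29] -> largest is -29
  Remaining [-29, -29] -> largest is -29
  Remaining [-29] -> largest is -29
Collecting the picks in order gives the descending list.
Final answer: [46, 23, 15, -1, -29, -29, -29]


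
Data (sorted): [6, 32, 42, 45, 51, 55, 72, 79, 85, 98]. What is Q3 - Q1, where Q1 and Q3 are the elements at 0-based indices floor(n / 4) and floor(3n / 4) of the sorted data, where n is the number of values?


The data has n = 10 elements.
Q1 index = floor(10 / 4) = floor(2.5) = 2; Q3 index = floor(3 * 10 / 4) = floor(7.5) = 7
Q1 = element at index 2 = 42
Q3 = element at index 7 = 79
IQR = 79 - 42 = 37
Final answer: 37


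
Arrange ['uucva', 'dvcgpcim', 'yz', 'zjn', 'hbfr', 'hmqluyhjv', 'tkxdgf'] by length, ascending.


Compute lengths:
  'uucva' has length 5
  'dvcgpcim' has length 8
  'yz' has length 2
  'zjn' has length 3
  'hbfr' has length 4
  'hmqluyhjv' has length 9
  'tkxdgf' has length 6
Lengths in increasing order: 2 < 3 < 4 < 5 < 6 < 8 < 9
Listing the words in that order gives the answer.
Final answer: ['yz', 'zjn', 'hbfr', 'uucva', 'tkxdgf', 'dvcgpcim', 'hmqluyhjv']


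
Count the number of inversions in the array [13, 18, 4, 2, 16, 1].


For each element, count the later elements that are smaller than it:
  13 (index 0): smaller elements after it = [4, 2, 1] -> 3
  18 (index 1): smaller elements after it = [4, 2, 16, 1] -> 4
  4 (index 2): smaller elements after it = [2, 1] -> 2
  2 (index 3): smaller elements after it = [1] -> 1
  16 (index 4): smaller elements after it = [1] -> 1
Total inversions = 3 + 4 + 2 + 1 + 1 = 11
Final answer: 11


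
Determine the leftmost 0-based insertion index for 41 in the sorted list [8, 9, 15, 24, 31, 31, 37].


List is sorted: [8, 9, 15, 24, 31, 31, 37]
We need the leftmost position where 41 can be inserted, i.e. the first index whose element is >= 41 (or the end of the list if none is).
Binary search with low=0, high=7 (0-based indices):
  low=0, high=7, mid=3: a[3]=24 < 41, so low = 4
  low=4, high=7, mid=5: a[5]=31 < 41, so low = 6
  low=6, high=7, mid=6: a[6]=37 < 41, so low = 7
Now low = high = 7, so the insertion index is 7.
Final answer: 7


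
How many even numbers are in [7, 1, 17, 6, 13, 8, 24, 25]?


Check each element:
  7 is odd
  1 is odd
  17 is odd
  6 is even
  13 is odd
  8 is even
  24 is even
  25 is odd
Evens: [6, 8, 24]
Count of evens = 3
Final answer: 3


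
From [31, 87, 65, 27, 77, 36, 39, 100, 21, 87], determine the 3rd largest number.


Sort descending: [100, 87, 87, 77, 65, 39, 36, 31, 27, 21]
The 3rd element (1-indexed) is at index 2.
Value = 87
Final answer: 87


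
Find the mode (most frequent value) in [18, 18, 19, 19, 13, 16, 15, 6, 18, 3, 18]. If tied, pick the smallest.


Count the frequency of each value:
  3 appears 1 time(s)
  6 appears 1 time(s)
  13 appears 1 time(s)
  15 appears 1 time(s)
  16 appears 1 time(s)
  18 appears 4 time(s)
  19 appears 2 time(s)
Maximum frequency is 4.
Only 18 reaches that frequency, so it is the mode.
Final answer: 18


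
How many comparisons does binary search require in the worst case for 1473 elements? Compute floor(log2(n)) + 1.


Binary search halves the search space each step.
Maximum comparisons = floor(log2(1473)) + 1
log2(1473) = 10.5245
floor(log2(1473)) = 10, so 10 + 1 = 11
Final answer: 11


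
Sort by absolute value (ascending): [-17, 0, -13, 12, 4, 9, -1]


Compute absolute values:
  |-17| = 17
  |0| = 0
  |-13| = 13
  |12| = 12
  |4| = 4
  |9| = 9
  |-1| = 1
Absolute values in increasing order: 0 < 1 < 4 < 9 < 12 < 13 < 17
Listing the original numbers in that order gives the answer.
Final answer: [0, -1, 4, 9, 12, -13, -17]


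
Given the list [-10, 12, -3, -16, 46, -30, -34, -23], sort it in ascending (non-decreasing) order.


Original list: [-10, 12, -3, -16, 46, -30, -34, -23]
Repeatedly take the smallest remaining element:
  Remaining [-10, 12, -3, -16, 46, -30, -34, -23] -> smallest is -34
  Remaining [-10, 12, -3, -16, 46, -30, -23] -> smallest is -30
  Remaining [-10, 12, -3, -16, 46, -23] -> smallest is -23
  Remaining [-10, 12, -3, -16, 46] -> smallest is -16
  Remaining [-10, 12, -3, 46] -> smallest is -10
  Remaining [12, -3, 46] -> smallest is -3
  Remaining [12, 46] -> smallest is 12
  Remaining [46] -> smallest is 46
Collecting the picks in order gives the sorted list.
Final answer: [-34, -30, -23, -16, -10, -3, 12, 46]


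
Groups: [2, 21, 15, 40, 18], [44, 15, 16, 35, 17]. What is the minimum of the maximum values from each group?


Find max of each group:
  Group 1: [2, 21, 15, 40, 18] -> max = 40
  Group 2: [44, 15, 16, 35, 17] -> max = 44
Maxes: [40, 44]
Minimum of maxes = 40
Final answer: 40


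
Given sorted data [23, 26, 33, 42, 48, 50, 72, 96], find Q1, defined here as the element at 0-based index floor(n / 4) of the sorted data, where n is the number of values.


The list has n = 8 elements.
Q1 index = floor(8 / 4) = floor(2) = 2
Counting from index 0 in the sorted data, the element at index 2 is 33.
Final answer: 33


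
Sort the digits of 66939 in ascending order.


The number 66939 has digits: 6, 6, 9, 3, 9
Sorted: 3, 6, 6, 9, 9
Joining the sorted digits gives the result.
Final answer: 36699


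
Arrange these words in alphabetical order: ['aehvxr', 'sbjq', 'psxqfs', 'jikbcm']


Compare strings character by character (the first differing letter decides):
  'aehvxr' < 'jikbcm' since 'a' < 'j' at position 1
  'jikbcm' < 'psxqfs' since 'j' < 'p' at position 1
  'psxqfs' < 'sbjq' since 'p' < 's' at position 1
Chaining these comparisons gives the alphabetical order.
Final answer: ['aehvxr', 'jikbcm', 'psxqfs', 'sbjq']


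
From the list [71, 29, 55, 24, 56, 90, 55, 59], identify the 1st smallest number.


Sort ascending: [24, 29, 55, 55, 56, 59, 71, 90]
The 1st element (1-indexed) is at index 0.
Value = 24
Final answer: 24


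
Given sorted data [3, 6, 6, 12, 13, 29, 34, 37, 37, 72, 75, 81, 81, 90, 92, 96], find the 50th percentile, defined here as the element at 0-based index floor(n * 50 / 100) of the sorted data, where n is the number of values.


The dataset has n = 16 elements.
Index = floor(16 * 50 / 100) = floor(800 / 100) = floor(8) = 8
Counting from index 0 in the sorted data, the element at index 8 is 37.
Final answer: 37


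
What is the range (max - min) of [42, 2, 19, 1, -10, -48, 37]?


Maximum value: 42
Minimum value: -48
Range = 42 - (-48) = 90
Final answer: 90


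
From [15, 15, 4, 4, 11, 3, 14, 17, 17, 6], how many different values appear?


List all unique values:
Distinct values: [3, 4, 6, 11, 14, 15, 17]
Count = 7
Final answer: 7


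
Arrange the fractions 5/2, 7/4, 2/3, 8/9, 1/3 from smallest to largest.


Convert to decimal for comparison:
  5/2 = 2.5
  7/4 = 1.75
  2/3 = 0.6667
  8/9 = 0.8889
  1/3 = 0.3333
Decimals in increasing order: 0.3333 < 0.6667 < 0.8889 < 1.75 < 2.5
Writing each back as its fraction gives the sorted order.
Final answer: 1/3, 2/3, 8/9, 7/4, 5/2


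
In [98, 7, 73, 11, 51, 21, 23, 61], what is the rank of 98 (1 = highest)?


Sort descending: [98, 73, 61, 51, 23, 21, 11, 7]
Find 98 in the sorted list.
98 is at position 1.
Final answer: 1


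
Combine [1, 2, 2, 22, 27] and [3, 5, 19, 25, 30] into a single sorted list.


List A: [1, 2, 2, 22, 27]
List B: [3, 5, 19, 25, 30]
Repeatedly compare the front elements and take the smaller:
  1 vs 3 -> take 1
  2 vs 3 -> take 2
  2 vs 3 -> take 2
  22 vs 3 -> take 3
  22 vs 5 -> take 5
  22 vs 19 -> take 19
  22 vs 25 -> take 22
  27 vs 25 -> take 25
  27 vs 30 -> take 27
  A is exhausted; append the rest of B: [30]
Final answer: [1, 2, 2, 3, 5, 19, 22, 25, 27, 30]


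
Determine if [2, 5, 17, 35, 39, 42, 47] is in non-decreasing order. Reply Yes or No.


Check consecutive pairs:
  2 <= 5? True
  5 <= 17? True
  17 <= 35? True
  35 <= 39? True
  39 <= 42? True
  42 <= 47? True
Every consecutive pair is in order, so the list is non-decreasing.
Final answer: Yes


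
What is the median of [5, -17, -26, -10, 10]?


First, sort the list: [-26, -17, -10, 5, 10]
The list has 5 elements (odd count).
The middle index is 2 (0-based), and the element there is -10.
Final answer: -10


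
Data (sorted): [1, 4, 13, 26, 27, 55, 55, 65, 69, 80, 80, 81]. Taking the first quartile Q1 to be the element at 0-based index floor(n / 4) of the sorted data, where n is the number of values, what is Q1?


The list has n = 12 elements.
Q1 index = floor(12 / 4) = floor(3) = 3
Counting from index 0 in the sorted data, the element at index 3 is 26.
Final answer: 26


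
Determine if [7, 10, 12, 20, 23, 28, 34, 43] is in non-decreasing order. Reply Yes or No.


Check consecutive pairs:
  7 <= 10? True
  10 <= 12? True
  12 <= 20? True
  20 <= 23? True
  23 <= 28? True
  28 <= 34? True
  34 <= 43? True
Every consecutive pair is in order, so the list is non-decreasing.
Final answer: Yes


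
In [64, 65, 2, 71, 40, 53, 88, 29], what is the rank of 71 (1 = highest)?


Sort descending: [88, 71, 65, 64, 53, 40, 29, 2]
Find 71 in the sorted list.
71 is at position 2.
Final answer: 2


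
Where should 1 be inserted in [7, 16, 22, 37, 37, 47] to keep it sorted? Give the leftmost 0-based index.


List is sorted: [7, 16, 22, 37, 37, 47]
We need the leftmost position where 1 can be inserted, i.e. the first index whose element is >= 1 (or the end of the list if none is).
Binary search with low=0, high=6 (0-based indices):
  low=0, high=6, mid=3: a[3]=37 >= 1, so high = 3
  low=0, high=3, mid=1: a[1]=16 >= 1, so high = 1
  low=0, high=1, mid=0: a[0]=7 >= 1, so high = 0
Now low = high = 0, so the insertion index is 0.
Final answer: 0


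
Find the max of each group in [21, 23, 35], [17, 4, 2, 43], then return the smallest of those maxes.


Find max of each group:
  Group 1: [21, 23, 35] -> max = 35
  Group 2: [17, 4, 2, 43] -> max = 43
Maxes: [35, 43]
Minimum of maxes = 35
Final answer: 35


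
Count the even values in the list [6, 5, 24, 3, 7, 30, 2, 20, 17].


Check each element:
  6 is even
  5 is odd
  24 is even
  3 is odd
  7 is odd
  30 is even
  2 is even
  20 is even
  17 is odd
Evens: [6, 24, 30, 2, 20]
Count of evens = 5
Final answer: 5


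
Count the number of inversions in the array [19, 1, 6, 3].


For each element, count the later elements that are smaller than it:
  19 (index 0): smaller elements after it = [1, 6, 3] -> 3
  1 (index 1): smaller elements after it = [] -> 0
  6 (index 2): smaller elements after it = [3] -> 1
Total inversions = 3 + 0 + 1 = 4
Final answer: 4


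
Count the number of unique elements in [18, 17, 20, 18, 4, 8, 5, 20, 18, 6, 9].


List all unique values:
Distinct values: [4, 5, 6, 8, 9, 17, 18, 20]
Count = 8
Final answer: 8


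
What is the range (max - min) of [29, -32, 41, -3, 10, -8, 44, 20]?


Maximum value: 44
Minimum value: -32
Range = 44 - (-32) = 76
Final answer: 76


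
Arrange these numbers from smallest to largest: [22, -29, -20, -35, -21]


Original list: [22, -29, -20, -35, -21]
Repeatedly take the smallest remaining element:
  Remaining [22, -29, -20, -35, -21] -> smallest is -35
  Remaining [22, -29, -20, -21] -> smallest is -29
  Remaining [22, -20, -21] -> smallest is -21
  Remaining [22, -20] -> smallest is -20
  Remaining [22] -> smallest is 22
Collecting the picks in order gives the sorted list.
Final answer: [-35, -29, -21, -20, 22]


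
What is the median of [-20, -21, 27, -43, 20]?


First, sort the list: [-43, -21, -20, 20, 27]
The list has 5 elements (odd count).
The middle index is 2 (0-based), and the element there is -20.
Final answer: -20


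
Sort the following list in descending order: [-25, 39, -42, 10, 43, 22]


Original list: [-25, 39, -42, 10, 43, 22]
Repeatedly take the largest remaining element:
  Remaining [-25, 39, -42, 10, 43, 22] -> largest is 43
  Remaining [-25, 39, -42, 10, 22] -> largest is 39
  Remaining [-25, -42, 10, 22] -> largest is 22
  Remaining [-25, -42, 10] -> largest is 10
  Remaining [-25, -42] -> largest is -25
  Remaining [-42] -> largest is -42
Collecting the picks in order gives the descending list.
Final answer: [43, 39, 22, 10, -25, -42]


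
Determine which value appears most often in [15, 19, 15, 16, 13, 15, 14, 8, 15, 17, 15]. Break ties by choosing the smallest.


Count the frequency of each value:
  8 appears 1 time(s)
  13 appears 1 time(s)
  14 appears 1 time(s)
  15 appears 5 time(s)
  16 appears 1 time(s)
  17 appears 1 time(s)
  19 appears 1 time(s)
Maximum frequency is 5.
Only 15 reaches that frequency, so it is the mode.
Final answer: 15


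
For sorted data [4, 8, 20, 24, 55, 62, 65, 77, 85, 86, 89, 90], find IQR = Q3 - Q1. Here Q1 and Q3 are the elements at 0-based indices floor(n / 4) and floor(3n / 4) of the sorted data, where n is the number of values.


The data has n = 12 elements.
Q1 index = floor(12 / 4) = floor(3) = 3; Q3 index = floor(3 * 12 / 4) = floor(9) = 9
Q1 = element at index 3 = 24
Q3 = element at index 9 = 86
IQR = 86 - 24 = 62
Final answer: 62


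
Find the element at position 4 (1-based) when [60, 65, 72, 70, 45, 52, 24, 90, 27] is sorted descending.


Sort descending: [90, 72, 70, 65, 60, 52, 45, 27, 24]
The 4th element (1-indexed) is at index 3.
Value = 65
Final answer: 65


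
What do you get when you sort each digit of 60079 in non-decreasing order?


The number 60079 has digits: 6, 0, 0, 7, 9
Sorted: 0, 0, 6, 7, 9
Joining the sorted digits gives the result.
Final answer: 00679


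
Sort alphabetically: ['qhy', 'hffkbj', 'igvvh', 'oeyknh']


Compare strings character by character (the first differing letter decides):
  'hffkbj' < 'igvvh' since 'h' < 'i' at position 1
  'igvvh' < 'oeyknh' since 'i' < 'o' at position 1
  'oeyknh' < 'qhy' since 'o' < 'q' at position 1
Chaining these comparisons gives the alphabetical order.
Final answer: ['hffkbj', 'igvvh', 'oeyknh', 'qhy']


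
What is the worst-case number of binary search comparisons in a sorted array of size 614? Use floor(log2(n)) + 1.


Binary search halves the search space each step.
Maximum comparisons = floor(log2(614)) + 1
log2(614) = 9.2621
floor(log2(614)) = 9, so 9 + 1 = 10
Final answer: 10


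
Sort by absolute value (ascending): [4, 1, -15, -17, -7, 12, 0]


Compute absolute values:
  |4| = 4
  |1| = 1
  |-15| = 15
  |-17| = 17
  |-7| = 7
  |12| = 12
  |0| = 0
Absolute values in increasing order: 0 < 1 < 4 < 7 < 12 < 15 < 17
Listing the original numbers in that order gives the answer.
Final answer: [0, 1, 4, -7, 12, -15, -17]


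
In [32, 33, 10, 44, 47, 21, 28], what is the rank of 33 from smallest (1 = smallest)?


Sort ascending: [10, 21, 28, 32, 33, 44, 47]
Find 33 in the sorted list.
33 is at position 5 (1-indexed).
Final answer: 5


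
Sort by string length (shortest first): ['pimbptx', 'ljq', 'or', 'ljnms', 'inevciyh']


Compute lengths:
  'pimbptx' has length 7
  'ljq' has length 3
  'or' has length 2
  'ljnms' has length 5
  'inevciyh' has length 8
Lengths in increasing order: 2 < 3 < 5 < 7 < 8
Listing the words in that order gives the answer.
Final answer: ['or', 'ljq', 'ljnms', 'pimbptx', 'inevciyh']


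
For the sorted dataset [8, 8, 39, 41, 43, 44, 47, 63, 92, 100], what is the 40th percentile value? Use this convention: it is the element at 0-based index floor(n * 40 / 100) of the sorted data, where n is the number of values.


The dataset has n = 10 elements.
Index = floor(10 * 40 / 100) = floor(400 / 100) = floor(4) = 4
Counting from index 0 in the sorted data, the element at index 4 is 43.
Final answer: 43


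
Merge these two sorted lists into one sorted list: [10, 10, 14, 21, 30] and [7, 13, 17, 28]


List A: [10, 10, 14, 21, 30]
List B: [7, 13, 17, 28]
Repeatedly compare the front elements and take the smaller:
  10 vs 7 -> take 7
  10 vs 13 -> take 10
  10 vs 13 -> take 10
  14 vs 13 -> take 13
  14 vs 17 -> take 14
  21 vs 17 -> take 17
  21 vs 28 -> take 21
  30 vs 28 -> take 28
  B is exhausted; append the rest of A: [30]
Final answer: [7, 10, 10, 13, 14, 17, 21, 28, 30]


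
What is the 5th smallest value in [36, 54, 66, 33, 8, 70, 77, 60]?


Sort ascending: [8, 33, 36, 54, 60, 66, 70, 77]
The 5th element (1-indexed) is at index 4.
Value = 60
Final answer: 60


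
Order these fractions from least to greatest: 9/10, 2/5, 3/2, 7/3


Convert to decimal for comparison:
  9/10 = 0.9
  2/5 = 0.4
  3/2 = 1.5
  7/3 = 2.3333
Decimals in increasing order: 0.4 < 0.9 < 1.5 < 2.3333
Writing each back as its fraction gives the sorted order.
Final answer: 2/5, 9/10, 3/2, 7/3


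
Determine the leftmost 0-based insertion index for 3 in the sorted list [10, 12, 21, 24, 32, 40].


List is sorted: [10, 12, 21, 24, 32, 40]
We need the leftmost position where 3 can be inserted, i.e. the first index whose element is >= 3 (or the end of the list if none is).
Binary search with low=0, high=6 (0-based indices):
  low=0, high=6, mid=3: a[3]=24 >= 3, so high = 3
  low=0, high=3, mid=1: a[1]=12 >= 3, so high = 1
  low=0, high=1, mid=0: a[0]=10 >= 3, so high = 0
Now low = high = 0, so the insertion index is 0.
Final answer: 0


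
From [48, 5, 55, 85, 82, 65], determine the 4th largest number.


Sort descending: [85, 82, 65, 55, 48, 5]
The 4th element (1-indexed) is at index 3.
Value = 55
Final answer: 55


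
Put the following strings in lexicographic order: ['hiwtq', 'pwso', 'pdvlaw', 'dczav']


Compare strings character by character (the first differing letter decides):
  'dczav' < 'hiwtq' since 'd' < 'h' at position 1
  'hiwtq' < 'pdvlaw' since 'h' < 'p' at position 1
  'pdvlaw' < 'pwso' since 'd' < 'w' at position 2
Chaining these comparisons gives the alphabetical order.
Final answer: ['dczav', 'hiwtq', 'pdvlaw', 'pwso']


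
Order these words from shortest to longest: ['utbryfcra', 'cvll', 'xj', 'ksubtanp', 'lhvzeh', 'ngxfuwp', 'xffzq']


Compute lengths:
  'utbryfcra' has length 9
  'cvll' has length 4
  'xj' has length 2
  'ksubtanp' has length 8
  'lhvzeh' has length 6
  'ngxfuwp' has length 7
  'xffzq' has length 5
Lengths in increasing order: 2 < 4 < 5 < 6 < 7 < 8 < 9
Listing the words in that order gives the answer.
Final answer: ['xj', 'cvll', 'xffzq', 'lhvzeh', 'ngxfuwp', 'ksubtanp', 'utbryfcra']


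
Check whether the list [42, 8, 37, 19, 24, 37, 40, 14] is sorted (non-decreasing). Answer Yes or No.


Check consecutive pairs:
  42 <= 8? False
  8 <= 37? True
  37 <= 19? False
  19 <= 24? True
  24 <= 37? True
  37 <= 40? True
  40 <= 14? False
3 consecutive pair(s) are out of order, so the list is not sorted.
Final answer: No


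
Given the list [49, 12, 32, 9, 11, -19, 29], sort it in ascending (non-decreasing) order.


Original list: [49, 12, 32, 9, 11, -19, 29]
Repeatedly take the smallest remaining element:
  Remaining [49, 12, 32, 9, 11, -19, 29] -> smallest is -19
  Remaining [49, 12, 32, 9, 11, 29] -> smallest is 9
  Remaining [49, 12, 32, 11, 29] -> smallest is 11
  Remaining [49, 12, 32, 29] -> smallest is 12
  Remaining [49, 32, 29] -> smallest is 29
  Remaining [49, 32] -> smallest is 32
  Remaining [49] -> smallest is 49
Collecting the picks in order gives the sorted list.
Final answer: [-19, 9, 11, 12, 29, 32, 49]


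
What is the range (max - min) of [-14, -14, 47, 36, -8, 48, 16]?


Maximum value: 48
Minimum value: -14
Range = 48 - (-14) = 62
Final answer: 62


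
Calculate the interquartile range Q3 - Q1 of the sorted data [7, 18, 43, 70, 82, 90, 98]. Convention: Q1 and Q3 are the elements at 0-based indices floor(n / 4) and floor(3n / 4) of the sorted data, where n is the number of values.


The data has n = 7 elements.
Q1 index = floor(7 / 4) = floor(1.75) = 1; Q3 index = floor(3 * 7 / 4) = floor(5.25) = 5
Q1 = element at index 1 = 18
Q3 = element at index 5 = 90
IQR = 90 - 18 = 72
Final answer: 72


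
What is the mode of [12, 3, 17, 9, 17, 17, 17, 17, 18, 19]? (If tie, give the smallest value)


Count the frequency of each value:
  3 appears 1 time(s)
  9 appears 1 time(s)
  12 appears 1 time(s)
  17 appears 5 time(s)
  18 appears 1 time(s)
  19 appears 1 time(s)
Maximum frequency is 5.
Only 17 reaches that frequency, so it is the mode.
Final answer: 17


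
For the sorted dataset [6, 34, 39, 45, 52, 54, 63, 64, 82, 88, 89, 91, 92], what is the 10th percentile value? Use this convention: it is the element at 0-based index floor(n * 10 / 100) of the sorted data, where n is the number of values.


The dataset has n = 13 elements.
Index = floor(13 * 10 / 100) = floor(130 / 100) = floor(1.3) = 1
Counting from index 0 in the sorted data, the element at index 1 is 34.
Final answer: 34


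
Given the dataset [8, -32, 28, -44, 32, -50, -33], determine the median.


First, sort the list: [-50, -44, -33, -32, 8, 28, 32]
The list has 7 elements (odd count).
The middle index is 3 (0-based), and the element there is -32.
Final answer: -32


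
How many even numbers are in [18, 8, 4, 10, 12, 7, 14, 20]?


Check each element:
  18 is even
  8 is even
  4 is even
  10 is even
  12 is even
  7 is odd
  14 is even
  20 is even
Evens: [18, 8, 4, 10, 12, 14, 20]
Count of evens = 7
Final answer: 7


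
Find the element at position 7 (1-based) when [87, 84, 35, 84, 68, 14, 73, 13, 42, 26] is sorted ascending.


Sort ascending: [13, 14, 26, 35, 42, 68, 73, 84, 84, 87]
The 7th element (1-indexed) is at index 6.
Value = 73
Final answer: 73


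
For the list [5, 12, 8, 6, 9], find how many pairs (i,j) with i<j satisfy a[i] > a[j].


For each element, count the later elements that are smaller than it:
  5 (index 0): smaller elements after it = [] -> 0
  12 (index 1): smaller elements after it = [8, 6, 9] -> 3
  8 (index 2): smaller elements after it = [6] -> 1
  6 (index 3): smaller elements after it = [] -> 0
Total inversions = 0 + 3 + 1 + 0 = 4
Final answer: 4


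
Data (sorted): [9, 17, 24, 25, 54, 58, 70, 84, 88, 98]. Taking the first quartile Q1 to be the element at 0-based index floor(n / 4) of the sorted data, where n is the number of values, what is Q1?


The list has n = 10 elements.
Q1 index = floor(10 / 4) = floor(2.5) = 2
Counting from index 0 in the sorted data, the element at index 2 is 24.
Final answer: 24


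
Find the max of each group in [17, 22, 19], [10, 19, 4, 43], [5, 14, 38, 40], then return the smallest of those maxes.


Find max of each group:
  Group 1: [17, 22, 19] -> max = 22
  Group 2: [10, 19, 4, 43] -> max = 43
  Group 3: [5, 14, 38, 40] -> max = 40
Maxes: [22, 43, 40]
Minimum of maxes = 22
Final answer: 22


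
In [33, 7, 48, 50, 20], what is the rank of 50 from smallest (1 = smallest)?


Sort ascending: [7, 20, 33, 48, 50]
Find 50 in the sorted list.
50 is at position 5 (1-indexed).
Final answer: 5


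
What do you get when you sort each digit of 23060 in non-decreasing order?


The number 23060 has digits: 2, 3, 0, 6, 0
Sorted: 0, 0, 2, 3, 6
Joining the sorted digits gives the result.
Final answer: 00236


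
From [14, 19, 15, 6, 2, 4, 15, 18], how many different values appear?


List all unique values:
Distinct values: [2, 4, 6, 14, 15, 18, 19]
Count = 7
Final answer: 7


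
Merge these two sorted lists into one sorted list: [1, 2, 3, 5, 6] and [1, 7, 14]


List A: [1, 2, 3, 5, 6]
List B: [1, 7, 14]
Repeatedly compare the front elements and take the smaller:
  1 vs 1 -> take 1
  2 vs 1 -> take 1
  2 vs 7 -> take 2
  3 vs 7 -> take 3
  5 vs 7 -> take 5
  6 vs 7 -> take 6
  A is exhausted; append the rest of B: [7, 14]
Final answer: [1, 1, 2, 3, 5, 6, 7, 14]


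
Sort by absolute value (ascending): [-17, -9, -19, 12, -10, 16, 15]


Compute absolute values:
  |-17| = 17
  |-9| = 9
  |-19| = 19
  |12| = 12
  |-10| = 10
  |16| = 16
  |15| = 15
Absolute values in increasing order: 9 < 10 < 12 < 15 < 16 < 17 < 19
Listing the original numbers in that order gives the answer.
Final answer: [-9, -10, 12, 15, 16, -17, -19]


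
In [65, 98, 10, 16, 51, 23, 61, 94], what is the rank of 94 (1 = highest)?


Sort descending: [98, 94, 65, 61, 51, 23, 16, 10]
Find 94 in the sorted list.
94 is at position 2.
Final answer: 2


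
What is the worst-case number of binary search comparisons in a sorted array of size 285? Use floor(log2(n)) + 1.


Binary search halves the search space each step.
Maximum comparisons = floor(log2(285)) + 1
log2(285) = 8.1548
floor(log2(285)) = 8, so 8 + 1 = 9
Final answer: 9


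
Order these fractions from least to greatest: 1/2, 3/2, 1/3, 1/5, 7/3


Convert to decimal for comparison:
  1/2 = 0.5
  3/2 = 1.5
  1/3 = 0.3333
  1/5 = 0.2
  7/3 = 2.3333
Decimals in increasing order: 0.2 < 0.3333 < 0.5 < 1.5 < 2.3333
Writing each back as its fraction gives the sorted order.
Final answer: 1/5, 1/3, 1/2, 3/2, 7/3


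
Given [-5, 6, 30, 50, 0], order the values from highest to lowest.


Original list: [-5, 6, 30, 50, 0]
Repeatedly take the largest remaining element:
  Remaining [-5, 6, 30, 50, 0] -> largest is 50
  Remaining [-5, 6, 30, 0] -> largest is 30
  Remaining [-5, 6, 0] -> largest is 6
  Remaining [-5, 0] -> largest is 0
  Remaining [-5] -> largest is -5
Collecting the picks in order gives the descending list.
Final answer: [50, 30, 6, 0, -5]


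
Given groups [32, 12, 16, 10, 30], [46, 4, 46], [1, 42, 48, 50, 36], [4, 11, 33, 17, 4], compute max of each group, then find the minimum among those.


Find max of each group:
  Group 1: [32, 12, 16, 10, 30] -> max = 32
  Group 2: [46, 4, 46] -> max = 46
  Group 3: [1, 42, 48, 50, 36] -> max = 50
  Group 4: [4, 11, 33, 17, 4] -> max = 33
Maxes: [32, 46, 50, 33]
Minimum of maxes = 32
Final answer: 32
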